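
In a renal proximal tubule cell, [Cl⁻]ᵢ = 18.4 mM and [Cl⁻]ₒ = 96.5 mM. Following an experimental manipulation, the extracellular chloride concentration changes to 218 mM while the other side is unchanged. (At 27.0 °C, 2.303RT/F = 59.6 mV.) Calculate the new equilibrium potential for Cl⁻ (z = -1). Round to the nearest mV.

After the shift: [Cl⁻]_out = 218, [Cl⁻]_in = 18.4 mM.
E_new = (59.6/-1)·log₁₀(218/18.4) = -59.60 · (1.0736) = -63.99 mV

-64 mV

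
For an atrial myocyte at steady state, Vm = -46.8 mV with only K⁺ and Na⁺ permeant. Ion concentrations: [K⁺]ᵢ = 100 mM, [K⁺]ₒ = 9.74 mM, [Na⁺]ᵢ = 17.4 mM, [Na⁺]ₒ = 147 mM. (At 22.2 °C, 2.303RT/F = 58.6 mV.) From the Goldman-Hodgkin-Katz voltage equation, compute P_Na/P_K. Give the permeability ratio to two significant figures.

0.043

Let α = P_Na/P_K. GHK: Vm = 58.6·log₁₀[(Kₒ + α·Naₒ)/(Kᵢ + α·Naᵢ)].
10^(Vm/58.6) = 10^(-46.8/58.6) = 0.15899
So 0.15899·(Kᵢ + α·Naᵢ) = Kₒ + α·Naₒ → α = (0.15899·100.0 − 9.74) / (147.0 − 0.15899·17.4)
α = (15.9 − 9.74) / (147.0 − 2.766) = 6.159/144.2 = 0.0427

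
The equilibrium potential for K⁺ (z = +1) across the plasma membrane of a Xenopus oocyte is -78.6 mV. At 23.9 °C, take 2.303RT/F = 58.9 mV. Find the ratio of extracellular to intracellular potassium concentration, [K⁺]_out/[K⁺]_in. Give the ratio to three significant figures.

0.0463

log₁₀([out]/[in]) = E·z/(58.9) = -78.6 × 1 / 58.9 = -1.3345
[out]/[in] = 10^(-1.3345) = 0.0463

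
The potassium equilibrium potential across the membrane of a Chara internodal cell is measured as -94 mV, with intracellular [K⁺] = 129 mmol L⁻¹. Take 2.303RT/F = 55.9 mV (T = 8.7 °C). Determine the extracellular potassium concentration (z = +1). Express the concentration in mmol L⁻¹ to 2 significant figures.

Nernst: E = (55.9/1) · log₁₀([out]/[in]), so log₁₀([out]/[in]) = -94.0 × 1 / 55.9 = -1.6816.
[out]/[in] = 10^(-1.6816) = 0.02082.
[out] = 0.02082 × 129 = 2.685 mmol L⁻¹.

2.7 mmol L⁻¹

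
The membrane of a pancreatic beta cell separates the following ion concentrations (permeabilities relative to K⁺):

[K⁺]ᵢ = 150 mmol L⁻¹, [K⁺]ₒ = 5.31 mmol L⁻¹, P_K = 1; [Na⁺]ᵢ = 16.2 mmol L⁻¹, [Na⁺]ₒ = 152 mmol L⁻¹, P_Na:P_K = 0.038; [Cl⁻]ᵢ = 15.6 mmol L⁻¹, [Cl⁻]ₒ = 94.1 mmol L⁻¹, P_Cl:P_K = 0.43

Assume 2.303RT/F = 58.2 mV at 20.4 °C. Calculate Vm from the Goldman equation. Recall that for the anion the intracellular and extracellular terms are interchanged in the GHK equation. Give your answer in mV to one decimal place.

-60.0 mV

Vm = 58.2 · log₁₀[(Σ P·[cation]ₒ + Σ P·[anion]ᵢ) / (Σ P·[cation]ᵢ + Σ P·[anion]ₒ)]
Numerator = 1×5.31 + 0.038×152 + 0.43×15.6 = 17.79
Denominator = 1×150 + 0.038×16.2 + 0.43×94.1 = 191.1
Vm = 58.2 · log₁₀(0.093124) = 58.2 × (-1.0309) = -60.00 mV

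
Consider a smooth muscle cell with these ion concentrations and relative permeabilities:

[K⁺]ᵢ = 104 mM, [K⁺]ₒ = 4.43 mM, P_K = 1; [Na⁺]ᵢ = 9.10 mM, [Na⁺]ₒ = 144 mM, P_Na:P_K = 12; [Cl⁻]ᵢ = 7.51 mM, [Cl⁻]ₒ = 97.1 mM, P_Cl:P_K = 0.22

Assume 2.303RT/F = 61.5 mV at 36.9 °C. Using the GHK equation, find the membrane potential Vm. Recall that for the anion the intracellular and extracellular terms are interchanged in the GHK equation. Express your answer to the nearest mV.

53 mV

Vm = 61.5 · log₁₀[(Σ P·[cation]ₒ + Σ P·[anion]ᵢ) / (Σ P·[cation]ᵢ + Σ P·[anion]ₒ)]
Numerator = 1×4.43 + 12×144 + 0.22×7.51 = 1734
Denominator = 1×104 + 12×9.10 + 0.22×97.1 = 234.6
Vm = 61.5 · log₁₀(7.3929) = 61.5 × (0.8688) = 53.43 mV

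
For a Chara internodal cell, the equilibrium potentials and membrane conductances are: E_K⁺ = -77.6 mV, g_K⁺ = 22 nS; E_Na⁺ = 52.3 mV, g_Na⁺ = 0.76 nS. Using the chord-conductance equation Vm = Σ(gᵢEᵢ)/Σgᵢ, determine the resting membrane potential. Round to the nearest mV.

Σ gᵢEᵢ = 22·(-77.6) + 0.76·(52.3) = -1667.45
Σ gᵢ = 22 + 0.76 = 22.76
Vm = -1667.45 / 22.76 = -73.26 mV

-73 mV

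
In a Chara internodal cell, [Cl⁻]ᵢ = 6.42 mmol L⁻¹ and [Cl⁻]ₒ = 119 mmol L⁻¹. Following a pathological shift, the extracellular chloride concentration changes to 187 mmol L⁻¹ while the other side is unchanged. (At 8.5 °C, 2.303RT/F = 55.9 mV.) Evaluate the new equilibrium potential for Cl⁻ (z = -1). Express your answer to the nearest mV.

-82 mV

After the shift: [Cl⁻]_out = 187, [Cl⁻]_in = 6.42 mmol L⁻¹.
E_new = (55.9/-1)·log₁₀(187/6.42) = -55.90 · (1.4643) = -81.85 mV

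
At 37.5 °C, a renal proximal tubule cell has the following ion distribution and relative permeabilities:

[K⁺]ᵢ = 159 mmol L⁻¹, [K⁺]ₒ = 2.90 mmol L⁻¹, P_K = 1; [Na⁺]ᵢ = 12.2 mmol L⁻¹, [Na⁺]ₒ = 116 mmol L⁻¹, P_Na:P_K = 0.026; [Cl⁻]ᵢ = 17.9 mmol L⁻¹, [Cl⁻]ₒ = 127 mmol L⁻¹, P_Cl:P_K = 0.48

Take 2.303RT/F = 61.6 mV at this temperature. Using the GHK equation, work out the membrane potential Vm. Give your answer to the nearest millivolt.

-73 mV

Vm = 61.6 · log₁₀[(Σ P·[cation]ₒ + Σ P·[anion]ᵢ) / (Σ P·[cation]ᵢ + Σ P·[anion]ₒ)]
Numerator = 1×2.90 + 0.026×116 + 0.48×17.9 = 14.51
Denominator = 1×159 + 0.026×12.2 + 0.48×127 = 220.3
Vm = 61.6 · log₁₀(0.065862) = 61.6 × (-1.1814) = -72.77 mV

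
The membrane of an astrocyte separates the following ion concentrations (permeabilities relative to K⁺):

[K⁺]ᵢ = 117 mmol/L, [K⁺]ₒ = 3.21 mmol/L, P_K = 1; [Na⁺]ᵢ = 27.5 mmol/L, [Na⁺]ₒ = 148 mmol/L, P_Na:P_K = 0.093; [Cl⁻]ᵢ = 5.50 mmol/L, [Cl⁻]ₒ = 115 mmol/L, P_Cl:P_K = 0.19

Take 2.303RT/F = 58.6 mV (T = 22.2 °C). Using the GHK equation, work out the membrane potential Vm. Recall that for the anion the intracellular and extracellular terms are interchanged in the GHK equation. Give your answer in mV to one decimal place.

-52.4 mV

Vm = 58.6 · log₁₀[(Σ P·[cation]ₒ + Σ P·[anion]ᵢ) / (Σ P·[cation]ᵢ + Σ P·[anion]ₒ)]
Numerator = 1×3.21 + 0.093×148 + 0.19×5.50 = 18.02
Denominator = 1×117 + 0.093×27.5 + 0.19×115 = 141.4
Vm = 58.6 · log₁₀(0.12743) = 58.6 × (-0.8947) = -52.43 mV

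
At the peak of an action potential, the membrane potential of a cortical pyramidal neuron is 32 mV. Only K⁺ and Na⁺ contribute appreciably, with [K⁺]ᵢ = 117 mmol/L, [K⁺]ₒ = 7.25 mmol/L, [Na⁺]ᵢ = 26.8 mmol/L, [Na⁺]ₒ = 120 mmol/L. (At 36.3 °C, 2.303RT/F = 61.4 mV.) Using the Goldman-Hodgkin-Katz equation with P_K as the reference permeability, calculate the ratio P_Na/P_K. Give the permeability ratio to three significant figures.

Let α = P_Na/P_K. GHK: Vm = 61.4·log₁₀[(Kₒ + α·Naₒ)/(Kᵢ + α·Naᵢ)].
10^(Vm/61.4) = 10^(32.0/61.4) = 3.3203
So 3.3203·(Kᵢ + α·Naᵢ) = Kₒ + α·Naₒ → α = (3.3203·117.0 − 7.25) / (120.0 − 3.3203·26.8)
α = (388.5 − 7.25) / (120.0 − 88.98) = 381.2/31.02 = 12.29

12.3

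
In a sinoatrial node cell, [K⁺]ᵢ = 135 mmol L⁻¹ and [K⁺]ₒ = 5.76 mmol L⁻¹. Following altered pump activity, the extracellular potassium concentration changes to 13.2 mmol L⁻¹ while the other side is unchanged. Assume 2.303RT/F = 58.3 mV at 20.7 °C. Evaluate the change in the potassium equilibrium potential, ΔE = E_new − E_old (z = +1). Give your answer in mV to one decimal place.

E_old = (58.3/1)·log₁₀(5.76/135) = -79.87 mV
E_new = (58.3/1)·log₁₀(13.2/135) = -58.87 mV
ΔE = -58.87 − (-79.87) = 21.00 mV

21.0 mV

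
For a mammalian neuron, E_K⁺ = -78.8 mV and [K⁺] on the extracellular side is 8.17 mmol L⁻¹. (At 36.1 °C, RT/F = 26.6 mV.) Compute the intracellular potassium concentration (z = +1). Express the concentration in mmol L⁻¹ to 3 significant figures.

Nernst: E = (26.6/1) · ln([out]/[in]), so ln([out]/[in]) = -78.8 × 1 / 26.6 = -2.9624.
[out]/[in] = e^(-2.9624) = 0.05169.
[in] = 8.17 / 0.05169 = 158 mmol L⁻¹.

158 mmol L⁻¹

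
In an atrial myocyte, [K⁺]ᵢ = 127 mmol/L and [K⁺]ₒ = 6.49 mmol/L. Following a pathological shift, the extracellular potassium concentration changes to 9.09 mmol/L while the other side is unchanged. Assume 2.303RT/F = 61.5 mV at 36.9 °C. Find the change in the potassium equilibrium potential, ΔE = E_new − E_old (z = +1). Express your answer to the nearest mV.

E_old = (61.5/1)·log₁₀(6.49/127) = -79.43 mV
E_new = (61.5/1)·log₁₀(9.09/127) = -70.43 mV
ΔE = -70.43 − (-79.43) = 9.00 mV

9 mV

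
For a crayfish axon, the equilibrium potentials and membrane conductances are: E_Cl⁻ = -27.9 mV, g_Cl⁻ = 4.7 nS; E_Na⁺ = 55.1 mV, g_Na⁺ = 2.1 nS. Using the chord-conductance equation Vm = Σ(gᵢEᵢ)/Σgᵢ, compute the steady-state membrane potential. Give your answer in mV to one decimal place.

Σ gᵢEᵢ = 4.7·(-27.9) + 2.1·(55.1) = -15.42
Σ gᵢ = 4.7 + 2.1 = 6.8
Vm = -15.42 / 6.8 = -2.27 mV

-2.3 mV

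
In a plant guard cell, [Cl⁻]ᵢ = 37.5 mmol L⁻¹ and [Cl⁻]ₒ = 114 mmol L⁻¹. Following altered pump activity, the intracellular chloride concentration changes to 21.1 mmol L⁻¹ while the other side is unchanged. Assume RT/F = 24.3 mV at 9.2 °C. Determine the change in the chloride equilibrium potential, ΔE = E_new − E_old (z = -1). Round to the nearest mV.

E_old = (24.3/-1)·ln(114/37.5) = -27.02 mV
E_new = (24.3/-1)·ln(114/21.1) = -40.99 mV
ΔE = -40.99 − (-27.02) = -13.97 mV

-14 mV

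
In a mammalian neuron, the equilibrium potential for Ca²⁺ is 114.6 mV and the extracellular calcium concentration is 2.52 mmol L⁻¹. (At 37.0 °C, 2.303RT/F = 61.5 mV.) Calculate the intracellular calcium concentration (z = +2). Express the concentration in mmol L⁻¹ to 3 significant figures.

0.000473 mmol L⁻¹

Nernst: E = (61.5/2) · log₁₀([out]/[in]), so log₁₀([out]/[in]) = 114.6 × 2 / 61.5 = 3.7268.
[out]/[in] = 10^(3.7268) = 5331.
[in] = 2.52 / 5331 = 0.0004727 mmol L⁻¹.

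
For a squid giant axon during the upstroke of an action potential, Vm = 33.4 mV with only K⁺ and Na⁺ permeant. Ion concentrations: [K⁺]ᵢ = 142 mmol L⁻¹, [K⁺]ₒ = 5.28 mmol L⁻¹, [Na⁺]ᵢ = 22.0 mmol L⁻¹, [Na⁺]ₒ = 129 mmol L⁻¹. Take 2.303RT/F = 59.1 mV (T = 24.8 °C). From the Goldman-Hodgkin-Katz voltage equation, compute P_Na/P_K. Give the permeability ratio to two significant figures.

11

Let α = P_Na/P_K. GHK: Vm = 59.1·log₁₀[(Kₒ + α·Naₒ)/(Kᵢ + α·Naᵢ)].
10^(Vm/59.1) = 10^(33.4/59.1) = 3.674
So 3.674·(Kᵢ + α·Naᵢ) = Kₒ + α·Naₒ → α = (3.674·142.0 − 5.28) / (129.0 − 3.674·22.0)
α = (521.7 − 5.28) / (129.0 − 80.83) = 516.4/48.17 = 10.72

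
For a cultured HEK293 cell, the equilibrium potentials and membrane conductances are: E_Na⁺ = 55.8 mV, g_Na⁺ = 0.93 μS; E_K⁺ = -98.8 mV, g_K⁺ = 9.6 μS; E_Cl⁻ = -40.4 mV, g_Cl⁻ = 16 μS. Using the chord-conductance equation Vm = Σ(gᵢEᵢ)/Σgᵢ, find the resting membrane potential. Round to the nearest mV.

-58 mV

Σ gᵢEᵢ = 0.93·(55.8) + 9.6·(-98.8) + 16·(-40.4) = -1542.99
Σ gᵢ = 0.93 + 9.6 + 16 = 26.53
Vm = -1542.99 / 26.53 = -58.16 mV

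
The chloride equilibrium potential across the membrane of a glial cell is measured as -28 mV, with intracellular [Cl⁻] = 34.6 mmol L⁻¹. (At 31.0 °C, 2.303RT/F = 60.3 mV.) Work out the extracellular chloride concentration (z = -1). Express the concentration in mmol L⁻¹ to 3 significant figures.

Nernst: E = (60.3/-1) · log₁₀([out]/[in]), so log₁₀([out]/[in]) = -28.0 × -1 / 60.3 = 0.4643.
[out]/[in] = 10^(0.4643) = 2.913.
[out] = 2.913 × 34.6 = 100.8 mmol L⁻¹.

101 mmol L⁻¹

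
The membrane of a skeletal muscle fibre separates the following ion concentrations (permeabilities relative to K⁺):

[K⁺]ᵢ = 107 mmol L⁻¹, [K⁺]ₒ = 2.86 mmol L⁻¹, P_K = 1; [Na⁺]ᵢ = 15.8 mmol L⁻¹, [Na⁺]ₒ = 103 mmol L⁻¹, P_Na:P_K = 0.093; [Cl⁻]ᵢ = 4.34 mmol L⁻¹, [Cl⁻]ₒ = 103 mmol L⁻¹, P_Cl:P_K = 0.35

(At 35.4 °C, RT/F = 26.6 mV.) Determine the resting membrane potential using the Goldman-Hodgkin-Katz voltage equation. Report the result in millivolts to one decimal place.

-62.2 mV

Vm = 26.6 · ln[(Σ P·[cation]ₒ + Σ P·[anion]ᵢ) / (Σ P·[cation]ᵢ + Σ P·[anion]ₒ)]
Numerator = 1×2.86 + 0.093×103 + 0.35×4.34 = 13.96
Denominator = 1×107 + 0.093×15.8 + 0.35×103 = 144.5
Vm = 26.6 · ln(0.096582) = 26.6 × (-2.3374) = -62.17 mV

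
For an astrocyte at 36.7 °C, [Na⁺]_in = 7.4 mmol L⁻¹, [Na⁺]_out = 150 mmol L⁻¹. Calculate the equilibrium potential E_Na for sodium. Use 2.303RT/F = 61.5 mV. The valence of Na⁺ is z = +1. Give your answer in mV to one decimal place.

80.4 mV

E = (61.5/z) · log₁₀([Na⁺]_out/[Na⁺]_in) with z = +1.
= (61.5/1) · log₁₀(150/7.4) = 61.50 · log₁₀(20.27)
= 61.50 · (1.3069) = 80.37 mV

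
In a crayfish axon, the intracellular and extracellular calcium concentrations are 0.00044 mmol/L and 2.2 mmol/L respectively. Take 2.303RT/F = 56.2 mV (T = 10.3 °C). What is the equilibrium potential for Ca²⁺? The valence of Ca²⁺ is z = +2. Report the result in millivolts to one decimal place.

E = (56.2/z) · log₁₀([Ca²⁺]_out/[Ca²⁺]_in) with z = +2.
= (56.2/2) · log₁₀(2.2/0.00044) = 28.10 · log₁₀(5000)
= 28.10 · (3.6990) = 103.94 mV

103.9 mV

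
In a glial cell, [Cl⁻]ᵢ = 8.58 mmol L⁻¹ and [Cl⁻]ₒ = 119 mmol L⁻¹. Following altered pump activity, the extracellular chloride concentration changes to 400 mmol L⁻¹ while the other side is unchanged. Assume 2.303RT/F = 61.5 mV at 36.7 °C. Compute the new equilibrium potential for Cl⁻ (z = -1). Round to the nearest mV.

-103 mV

After the shift: [Cl⁻]_out = 400, [Cl⁻]_in = 8.58 mmol L⁻¹.
E_new = (61.5/-1)·log₁₀(400/8.58) = -61.50 · (1.6686) = -102.62 mV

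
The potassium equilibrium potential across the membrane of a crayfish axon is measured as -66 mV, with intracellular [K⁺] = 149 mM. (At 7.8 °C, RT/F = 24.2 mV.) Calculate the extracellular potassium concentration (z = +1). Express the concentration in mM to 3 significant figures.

9.74 mM

Nernst: E = (24.2/1) · ln([out]/[in]), so ln([out]/[in]) = -66.0 × 1 / 24.2 = -2.7273.
[out]/[in] = e^(-2.7273) = 0.0654.
[out] = 0.0654 × 149 = 9.744 mM.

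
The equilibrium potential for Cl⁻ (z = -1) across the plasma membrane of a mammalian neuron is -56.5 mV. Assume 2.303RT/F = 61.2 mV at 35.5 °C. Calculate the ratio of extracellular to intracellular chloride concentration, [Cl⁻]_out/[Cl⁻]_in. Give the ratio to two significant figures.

8.4

log₁₀([out]/[in]) = E·z/(61.2) = -56.5 × -1 / 61.2 = 0.9232
[out]/[in] = 10^(0.9232) = 8.379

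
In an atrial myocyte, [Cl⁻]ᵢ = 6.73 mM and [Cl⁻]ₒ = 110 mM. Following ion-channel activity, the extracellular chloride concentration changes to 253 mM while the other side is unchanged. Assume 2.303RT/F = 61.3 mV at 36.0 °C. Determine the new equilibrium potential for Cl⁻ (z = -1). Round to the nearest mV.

-97 mV

After the shift: [Cl⁻]_out = 253, [Cl⁻]_in = 6.73 mM.
E_new = (61.3/-1)·log₁₀(253/6.73) = -61.30 · (1.5751) = -96.55 mV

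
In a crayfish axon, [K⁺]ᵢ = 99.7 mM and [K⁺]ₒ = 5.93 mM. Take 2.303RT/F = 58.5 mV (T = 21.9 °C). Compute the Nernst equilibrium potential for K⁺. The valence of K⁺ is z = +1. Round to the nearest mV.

E = (58.5/z) · log₁₀([K⁺]_out/[K⁺]_in) with z = +1.
= (58.5/1) · log₁₀(5.93/99.7) = 58.50 · log₁₀(0.05948)
= 58.50 · (-1.2256) = -71.70 mV

-72 mV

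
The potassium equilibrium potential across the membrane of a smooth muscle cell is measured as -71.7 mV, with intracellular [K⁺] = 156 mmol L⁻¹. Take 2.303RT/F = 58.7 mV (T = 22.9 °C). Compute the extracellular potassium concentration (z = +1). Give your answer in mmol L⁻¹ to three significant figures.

9.37 mmol L⁻¹

Nernst: E = (58.7/1) · log₁₀([out]/[in]), so log₁₀([out]/[in]) = -71.7 × 1 / 58.7 = -1.2215.
[out]/[in] = 10^(-1.2215) = 0.06005.
[out] = 0.06005 × 156 = 9.368 mmol L⁻¹.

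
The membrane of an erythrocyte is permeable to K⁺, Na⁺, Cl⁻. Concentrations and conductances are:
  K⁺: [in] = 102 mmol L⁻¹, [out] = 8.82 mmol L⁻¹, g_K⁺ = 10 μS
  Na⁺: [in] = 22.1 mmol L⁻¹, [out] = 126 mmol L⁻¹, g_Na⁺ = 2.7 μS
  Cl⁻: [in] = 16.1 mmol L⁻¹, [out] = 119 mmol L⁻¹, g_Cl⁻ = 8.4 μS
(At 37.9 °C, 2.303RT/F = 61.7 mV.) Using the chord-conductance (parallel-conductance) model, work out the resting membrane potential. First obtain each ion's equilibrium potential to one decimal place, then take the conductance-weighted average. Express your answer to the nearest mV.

-46 mV

E_K⁺ = (61.7/1)·log₁₀(8.82/102) = -65.6 mV
E_Na⁺ = (61.7/1)·log₁₀(126/22.1) = 46.6 mV
E_Cl⁻ = (61.7/-1)·log₁₀(119/16.1) = -53.6 mV
Vm = (Σ gᵢEᵢ)/(Σ gᵢ) = (10·-65.6 + 2.7·46.6 + 8.4·-53.6) / (10 + 2.7 + 8.4)
= -980.42 / 21.1 = -46.47 mV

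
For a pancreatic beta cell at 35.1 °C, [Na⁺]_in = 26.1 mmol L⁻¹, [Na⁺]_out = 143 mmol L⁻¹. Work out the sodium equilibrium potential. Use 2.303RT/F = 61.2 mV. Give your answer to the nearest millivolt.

45 mV

E = (61.2/z) · log₁₀([Na⁺]_out/[Na⁺]_in) with z = +1.
= (61.2/1) · log₁₀(143/26.1) = 61.20 · log₁₀(5.479)
= 61.20 · (0.7387) = 45.21 mV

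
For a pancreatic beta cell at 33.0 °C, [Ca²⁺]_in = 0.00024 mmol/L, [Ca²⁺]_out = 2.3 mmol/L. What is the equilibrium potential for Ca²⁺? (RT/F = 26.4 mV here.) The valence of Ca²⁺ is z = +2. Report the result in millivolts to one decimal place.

E = (26.4/z) · ln([Ca²⁺]_out/[Ca²⁺]_in) with z = +2.
= (26.4/2) · ln(2.3/0.00024) = 13.20 · ln(9583)
= 13.20 · (9.1678) = 121.01 mV

121.0 mV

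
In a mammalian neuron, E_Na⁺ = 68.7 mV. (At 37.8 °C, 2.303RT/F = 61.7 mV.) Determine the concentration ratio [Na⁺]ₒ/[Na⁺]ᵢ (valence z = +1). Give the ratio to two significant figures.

13

log₁₀([out]/[in]) = E·z/(61.7) = 68.7 × 1 / 61.7 = 1.1135
[out]/[in] = 10^(1.1135) = 12.99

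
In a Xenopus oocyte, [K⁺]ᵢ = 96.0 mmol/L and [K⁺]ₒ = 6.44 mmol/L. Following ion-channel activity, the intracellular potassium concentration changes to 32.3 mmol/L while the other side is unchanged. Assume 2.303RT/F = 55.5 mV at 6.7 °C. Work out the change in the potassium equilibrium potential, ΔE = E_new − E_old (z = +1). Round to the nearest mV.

E_old = (55.5/1)·log₁₀(6.44/96.0) = -65.12 mV
E_new = (55.5/1)·log₁₀(6.44/32.3) = -38.87 mV
ΔE = -38.87 − (-65.12) = 26.26 mV

26 mV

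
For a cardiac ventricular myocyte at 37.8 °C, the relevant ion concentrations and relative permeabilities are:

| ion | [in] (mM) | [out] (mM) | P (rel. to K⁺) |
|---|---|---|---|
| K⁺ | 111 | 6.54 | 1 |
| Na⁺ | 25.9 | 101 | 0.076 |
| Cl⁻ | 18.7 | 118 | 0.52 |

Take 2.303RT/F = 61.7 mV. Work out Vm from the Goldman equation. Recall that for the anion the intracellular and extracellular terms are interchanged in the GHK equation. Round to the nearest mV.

Vm = 61.7 · log₁₀[(Σ P·[cation]ₒ + Σ P·[anion]ᵢ) / (Σ P·[cation]ᵢ + Σ P·[anion]ₒ)]
Numerator = 1×6.54 + 0.076×101 + 0.52×18.7 = 23.94
Denominator = 1×111 + 0.076×25.9 + 0.52×118 = 174.3
Vm = 61.7 · log₁₀(0.13733) = 61.7 × (-0.8622) = -53.20 mV

-53 mV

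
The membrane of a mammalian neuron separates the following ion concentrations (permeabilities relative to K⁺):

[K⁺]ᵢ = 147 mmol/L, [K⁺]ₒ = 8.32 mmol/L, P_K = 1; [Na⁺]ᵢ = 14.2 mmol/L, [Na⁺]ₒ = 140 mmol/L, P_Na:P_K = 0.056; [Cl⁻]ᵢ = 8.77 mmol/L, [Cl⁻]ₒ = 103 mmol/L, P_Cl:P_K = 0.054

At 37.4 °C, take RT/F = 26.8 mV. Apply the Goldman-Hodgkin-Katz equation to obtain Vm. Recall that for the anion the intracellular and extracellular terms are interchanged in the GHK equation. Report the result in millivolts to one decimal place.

-59.5 mV

Vm = 26.8 · ln[(Σ P·[cation]ₒ + Σ P·[anion]ᵢ) / (Σ P·[cation]ᵢ + Σ P·[anion]ₒ)]
Numerator = 1×8.32 + 0.056×140 + 0.054×8.77 = 16.63
Denominator = 1×147 + 0.056×14.2 + 0.054×103 = 153.4
Vm = 26.8 · ln(0.10846) = 26.8 × (-2.2213) = -59.53 mV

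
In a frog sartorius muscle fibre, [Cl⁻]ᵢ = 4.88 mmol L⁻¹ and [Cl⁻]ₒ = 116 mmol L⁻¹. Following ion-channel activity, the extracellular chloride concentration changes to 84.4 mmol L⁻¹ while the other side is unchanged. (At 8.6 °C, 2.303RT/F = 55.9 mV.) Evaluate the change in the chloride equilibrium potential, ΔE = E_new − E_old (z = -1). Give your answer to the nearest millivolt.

E_old = (55.9/-1)·log₁₀(116/4.88) = -76.92 mV
E_new = (55.9/-1)·log₁₀(84.4/4.88) = -69.20 mV
ΔE = -69.20 − (-76.92) = 7.72 mV

8 mV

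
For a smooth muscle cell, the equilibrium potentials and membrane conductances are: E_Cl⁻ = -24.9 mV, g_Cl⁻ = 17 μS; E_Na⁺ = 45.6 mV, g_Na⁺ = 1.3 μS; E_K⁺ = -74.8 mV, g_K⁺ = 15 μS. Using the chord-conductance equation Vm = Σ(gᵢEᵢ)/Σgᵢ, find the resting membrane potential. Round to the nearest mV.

-45 mV

Σ gᵢEᵢ = 17·(-24.9) + 1.3·(45.6) + 15·(-74.8) = -1486.02
Σ gᵢ = 17 + 1.3 + 15 = 33.3
Vm = -1486.02 / 33.3 = -44.63 mV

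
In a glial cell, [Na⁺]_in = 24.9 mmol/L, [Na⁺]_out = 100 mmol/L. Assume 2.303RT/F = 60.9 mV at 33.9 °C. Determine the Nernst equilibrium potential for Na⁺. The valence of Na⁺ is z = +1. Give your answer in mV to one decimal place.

E = (60.9/z) · log₁₀([Na⁺]_out/[Na⁺]_in) with z = +1.
= (60.9/1) · log₁₀(100/24.9) = 60.90 · log₁₀(4.016)
= 60.90 · (0.6038) = 36.77 mV

36.8 mV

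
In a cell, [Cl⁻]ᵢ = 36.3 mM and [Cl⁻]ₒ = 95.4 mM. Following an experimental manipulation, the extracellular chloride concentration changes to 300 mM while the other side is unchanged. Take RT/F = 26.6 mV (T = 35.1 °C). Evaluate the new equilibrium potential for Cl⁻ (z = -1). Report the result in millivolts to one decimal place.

After the shift: [Cl⁻]_out = 300, [Cl⁻]_in = 36.3 mM.
E_new = (26.6/-1)·ln(300/36.3) = -26.60 · (2.1120) = -56.18 mV

-56.2 mV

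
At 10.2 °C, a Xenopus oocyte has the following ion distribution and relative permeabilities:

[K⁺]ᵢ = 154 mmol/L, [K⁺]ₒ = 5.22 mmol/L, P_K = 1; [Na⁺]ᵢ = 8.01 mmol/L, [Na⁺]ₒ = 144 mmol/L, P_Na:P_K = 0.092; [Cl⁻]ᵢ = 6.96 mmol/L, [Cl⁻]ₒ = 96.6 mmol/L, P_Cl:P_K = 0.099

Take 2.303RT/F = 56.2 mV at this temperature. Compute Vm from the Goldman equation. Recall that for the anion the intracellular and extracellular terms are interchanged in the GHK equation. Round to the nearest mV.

-52 mV

Vm = 56.2 · log₁₀[(Σ P·[cation]ₒ + Σ P·[anion]ᵢ) / (Σ P·[cation]ᵢ + Σ P·[anion]ₒ)]
Numerator = 1×5.22 + 0.092×144 + 0.099×6.96 = 19.16
Denominator = 1×154 + 0.092×8.01 + 0.099×96.6 = 164.3
Vm = 56.2 · log₁₀(0.1166) = 56.2 × (-0.9333) = -52.45 mV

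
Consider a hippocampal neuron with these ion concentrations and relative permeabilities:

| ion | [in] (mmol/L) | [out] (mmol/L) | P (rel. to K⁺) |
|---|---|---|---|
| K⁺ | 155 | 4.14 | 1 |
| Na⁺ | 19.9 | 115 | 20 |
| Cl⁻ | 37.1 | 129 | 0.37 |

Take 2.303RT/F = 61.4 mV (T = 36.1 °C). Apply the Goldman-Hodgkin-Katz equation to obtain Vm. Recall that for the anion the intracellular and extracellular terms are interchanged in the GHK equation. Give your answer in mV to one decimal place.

Vm = 61.4 · log₁₀[(Σ P·[cation]ₒ + Σ P·[anion]ᵢ) / (Σ P·[cation]ᵢ + Σ P·[anion]ₒ)]
Numerator = 1×4.14 + 20×115 + 0.37×37.1 = 2318
Denominator = 1×155 + 20×19.9 + 0.37×129 = 600.7
Vm = 61.4 · log₁₀(3.8584) = 61.4 × (0.5864) = 36.01 mV

36.0 mV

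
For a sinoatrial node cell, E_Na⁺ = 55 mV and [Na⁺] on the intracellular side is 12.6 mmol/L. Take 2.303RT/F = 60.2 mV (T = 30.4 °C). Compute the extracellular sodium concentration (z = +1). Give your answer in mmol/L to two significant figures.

Nernst: E = (60.2/1) · log₁₀([out]/[in]), so log₁₀([out]/[in]) = 55.0 × 1 / 60.2 = 0.9136.
[out]/[in] = 10^(0.9136) = 8.196.
[out] = 8.196 × 12.6 = 103.3 mmol/L.

100 mmol/L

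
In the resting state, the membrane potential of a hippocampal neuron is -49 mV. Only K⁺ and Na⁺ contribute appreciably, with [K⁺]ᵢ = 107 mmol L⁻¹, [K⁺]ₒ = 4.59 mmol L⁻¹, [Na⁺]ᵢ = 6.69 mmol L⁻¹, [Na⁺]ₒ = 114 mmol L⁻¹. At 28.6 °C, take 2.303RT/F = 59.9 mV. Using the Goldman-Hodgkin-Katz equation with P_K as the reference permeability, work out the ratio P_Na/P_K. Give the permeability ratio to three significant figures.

Let α = P_Na/P_K. GHK: Vm = 59.9·log₁₀[(Kₒ + α·Naₒ)/(Kᵢ + α·Naᵢ)].
10^(Vm/59.9) = 10^(-49.0/59.9) = 0.15204
So 0.15204·(Kᵢ + α·Naᵢ) = Kₒ + α·Naₒ → α = (0.15204·107.0 − 4.59) / (114.0 − 0.15204·6.69)
α = (16.27 − 4.59) / (114.0 − 1.017) = 11.68/113 = 0.1034

0.103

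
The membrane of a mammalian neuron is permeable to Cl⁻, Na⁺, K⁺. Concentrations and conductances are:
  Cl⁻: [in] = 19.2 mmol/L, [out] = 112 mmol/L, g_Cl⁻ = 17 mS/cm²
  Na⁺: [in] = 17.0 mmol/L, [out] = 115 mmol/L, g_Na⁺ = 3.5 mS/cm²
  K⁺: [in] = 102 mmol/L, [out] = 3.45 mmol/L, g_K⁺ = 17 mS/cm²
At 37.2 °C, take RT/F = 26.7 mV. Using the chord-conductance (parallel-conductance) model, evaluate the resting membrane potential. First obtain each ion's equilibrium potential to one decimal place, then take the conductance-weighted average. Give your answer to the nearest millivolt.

E_Cl⁻ = (26.7/-1)·ln(112/19.2) = -47.1 mV
E_Na⁺ = (26.7/1)·ln(115/17.0) = 51.0 mV
E_K⁺ = (26.7/1)·ln(3.45/102) = -90.4 mV
Vm = (Σ gᵢEᵢ)/(Σ gᵢ) = (17·-47.1 + 3.5·51.0 + 17·-90.4) / (17 + 3.5 + 17)
= -2159.00 / 37.5 = -57.57 mV

-58 mV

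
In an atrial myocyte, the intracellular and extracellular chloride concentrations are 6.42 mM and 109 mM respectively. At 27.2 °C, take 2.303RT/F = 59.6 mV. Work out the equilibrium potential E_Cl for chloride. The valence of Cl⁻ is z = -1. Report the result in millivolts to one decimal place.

E = (59.6/z) · log₁₀([Cl⁻]_out/[Cl⁻]_in) with z = -1.
For an anion, dividing by z = -1 reverses the sign.
= (59.6/-1) · log₁₀(109/6.42) = -59.60 · log₁₀(16.98)
= -59.60 · (1.2299) = -73.30 mV

-73.3 mV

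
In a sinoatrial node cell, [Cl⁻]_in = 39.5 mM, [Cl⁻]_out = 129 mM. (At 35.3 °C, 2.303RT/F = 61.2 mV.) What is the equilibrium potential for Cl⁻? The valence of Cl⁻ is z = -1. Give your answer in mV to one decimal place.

-31.5 mV

E = (61.2/z) · log₁₀([Cl⁻]_out/[Cl⁻]_in) with z = -1.
For an anion, dividing by z = -1 reverses the sign.
= (61.2/-1) · log₁₀(129/39.5) = -61.20 · log₁₀(3.266)
= -61.20 · (0.5140) = -31.46 mV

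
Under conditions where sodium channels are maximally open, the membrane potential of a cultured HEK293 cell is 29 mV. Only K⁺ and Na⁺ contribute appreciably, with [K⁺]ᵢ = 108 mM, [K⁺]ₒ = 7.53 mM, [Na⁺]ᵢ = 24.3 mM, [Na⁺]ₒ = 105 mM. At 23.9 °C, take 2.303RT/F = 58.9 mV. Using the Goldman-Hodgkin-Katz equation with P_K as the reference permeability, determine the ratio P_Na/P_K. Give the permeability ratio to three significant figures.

Let α = P_Na/P_K. GHK: Vm = 58.9·log₁₀[(Kₒ + α·Naₒ)/(Kᵢ + α·Naᵢ)].
10^(Vm/58.9) = 10^(29.0/58.9) = 3.1071
So 3.1071·(Kᵢ + α·Naᵢ) = Kₒ + α·Naₒ → α = (3.1071·108.0 − 7.53) / (105.0 − 3.1071·24.3)
α = (335.6 − 7.53) / (105.0 − 75.5) = 328/29.5 = 11.12

11.1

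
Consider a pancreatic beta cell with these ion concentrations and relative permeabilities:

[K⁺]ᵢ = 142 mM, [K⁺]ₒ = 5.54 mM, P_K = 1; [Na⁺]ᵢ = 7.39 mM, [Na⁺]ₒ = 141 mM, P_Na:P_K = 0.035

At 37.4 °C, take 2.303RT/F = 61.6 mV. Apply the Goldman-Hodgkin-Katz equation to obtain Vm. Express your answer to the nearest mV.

-70 mV

Vm = 61.6 · log₁₀[(Σ P·[cation]ₒ + Σ P·[anion]ᵢ) / (Σ P·[cation]ᵢ + Σ P·[anion]ₒ)]
Numerator = 1×5.54 + 0.035×141 = 10.48
Denominator = 1×142 + 0.035×7.39 = 142.3
Vm = 61.6 · log₁₀(0.073633) = 61.6 × (-1.1329) = -69.79 mV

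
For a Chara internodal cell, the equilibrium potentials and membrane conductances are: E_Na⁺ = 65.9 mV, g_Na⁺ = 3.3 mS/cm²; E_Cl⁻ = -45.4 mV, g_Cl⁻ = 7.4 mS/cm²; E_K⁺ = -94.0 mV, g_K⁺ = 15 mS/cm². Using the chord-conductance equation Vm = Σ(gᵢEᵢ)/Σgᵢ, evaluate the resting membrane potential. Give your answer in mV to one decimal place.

Σ gᵢEᵢ = 3.3·(65.9) + 7.4·(-45.4) + 15·(-94.0) = -1528.49
Σ gᵢ = 3.3 + 7.4 + 15 = 25.7
Vm = -1528.49 / 25.7 = -59.47 mV

-59.5 mV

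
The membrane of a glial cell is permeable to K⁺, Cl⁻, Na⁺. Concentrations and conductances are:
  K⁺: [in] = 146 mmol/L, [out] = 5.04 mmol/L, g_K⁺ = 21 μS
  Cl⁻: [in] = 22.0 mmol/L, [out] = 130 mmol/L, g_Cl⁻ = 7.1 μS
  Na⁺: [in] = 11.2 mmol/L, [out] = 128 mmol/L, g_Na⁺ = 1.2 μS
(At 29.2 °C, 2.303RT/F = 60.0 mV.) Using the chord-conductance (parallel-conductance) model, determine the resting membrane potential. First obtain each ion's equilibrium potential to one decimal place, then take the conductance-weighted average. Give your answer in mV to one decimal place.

E_K⁺ = (60.0/1)·log₁₀(5.04/146) = -87.7 mV
E_Cl⁻ = (60.0/-1)·log₁₀(130/22.0) = -46.3 mV
E_Na⁺ = (60.0/1)·log₁₀(128/11.2) = 63.5 mV
Vm = (Σ gᵢEᵢ)/(Σ gᵢ) = (21·-87.7 + 7.1·-46.3 + 1.2·63.5) / (21 + 7.1 + 1.2)
= -2094.23 / 29.3 = -71.48 mV

-71.5 mV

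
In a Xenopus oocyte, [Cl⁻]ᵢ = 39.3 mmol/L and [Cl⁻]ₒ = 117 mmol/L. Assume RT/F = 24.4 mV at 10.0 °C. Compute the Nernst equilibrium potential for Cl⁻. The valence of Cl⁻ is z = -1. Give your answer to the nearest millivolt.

E = (24.4/z) · ln([Cl⁻]_out/[Cl⁻]_in) with z = -1.
For an anion, dividing by z = -1 reverses the sign.
= (24.4/-1) · ln(117/39.3) = -24.40 · ln(2.977)
= -24.40 · (1.0909) = -26.62 mV

-27 mV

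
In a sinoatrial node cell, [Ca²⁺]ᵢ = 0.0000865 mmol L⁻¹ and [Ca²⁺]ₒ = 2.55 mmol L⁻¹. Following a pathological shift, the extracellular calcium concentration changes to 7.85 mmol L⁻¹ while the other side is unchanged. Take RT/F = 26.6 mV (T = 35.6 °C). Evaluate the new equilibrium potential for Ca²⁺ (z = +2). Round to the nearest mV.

152 mV

After the shift: [Ca²⁺]_out = 7.85, [Ca²⁺]_in = 0.0000865 mmol L⁻¹.
E_new = (26.6/2)·ln(7.85/0.0000865) = 13.30 · (11.4159) = 151.83 mV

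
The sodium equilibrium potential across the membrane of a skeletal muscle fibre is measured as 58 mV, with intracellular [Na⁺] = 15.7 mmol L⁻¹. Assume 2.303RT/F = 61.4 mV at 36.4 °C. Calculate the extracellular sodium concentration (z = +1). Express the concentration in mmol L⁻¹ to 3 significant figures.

138 mmol L⁻¹

Nernst: E = (61.4/1) · log₁₀([out]/[in]), so log₁₀([out]/[in]) = 58.0 × 1 / 61.4 = 0.9446.
[out]/[in] = 10^(0.9446) = 8.803.
[out] = 8.803 × 15.7 = 138.2 mmol L⁻¹.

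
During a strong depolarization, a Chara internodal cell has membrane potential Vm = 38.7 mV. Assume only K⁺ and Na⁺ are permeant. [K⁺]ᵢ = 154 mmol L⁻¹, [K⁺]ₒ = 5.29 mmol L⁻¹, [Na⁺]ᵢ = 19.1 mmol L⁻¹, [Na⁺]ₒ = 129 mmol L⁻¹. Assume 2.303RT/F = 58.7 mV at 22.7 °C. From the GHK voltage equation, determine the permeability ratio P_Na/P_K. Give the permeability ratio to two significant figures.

Let α = P_Na/P_K. GHK: Vm = 58.7·log₁₀[(Kₒ + α·Naₒ)/(Kᵢ + α·Naᵢ)].
10^(Vm/58.7) = 10^(38.7/58.7) = 4.5634
So 4.5634·(Kᵢ + α·Naᵢ) = Kₒ + α·Naₒ → α = (4.5634·154.0 − 5.29) / (129.0 − 4.5634·19.1)
α = (702.8 − 5.29) / (129.0 − 87.16) = 697.5/41.84 = 16.67

17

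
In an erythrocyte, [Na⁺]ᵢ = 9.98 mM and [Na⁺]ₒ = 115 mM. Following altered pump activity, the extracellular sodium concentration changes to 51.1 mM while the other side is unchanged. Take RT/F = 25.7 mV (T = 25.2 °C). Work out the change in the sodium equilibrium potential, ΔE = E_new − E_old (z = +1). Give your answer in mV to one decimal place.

E_old = (25.7/1)·ln(115/9.98) = 62.82 mV
E_new = (25.7/1)·ln(51.1/9.98) = 41.97 mV
ΔE = 41.97 − (62.82) = -20.85 mV

-20.8 mV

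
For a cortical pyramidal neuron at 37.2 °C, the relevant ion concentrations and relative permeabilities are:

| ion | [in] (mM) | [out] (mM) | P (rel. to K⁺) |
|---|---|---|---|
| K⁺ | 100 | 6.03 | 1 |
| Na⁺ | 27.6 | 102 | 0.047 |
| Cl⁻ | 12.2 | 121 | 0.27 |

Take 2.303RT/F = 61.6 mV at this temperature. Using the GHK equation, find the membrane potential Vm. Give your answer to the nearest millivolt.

Vm = 61.6 · log₁₀[(Σ P·[cation]ₒ + Σ P·[anion]ᵢ) / (Σ P·[cation]ᵢ + Σ P·[anion]ₒ)]
Numerator = 1×6.03 + 0.047×102 + 0.27×12.2 = 14.12
Denominator = 1×100 + 0.047×27.6 + 0.27×121 = 134
Vm = 61.6 · log₁₀(0.10538) = 61.6 × (-0.9772) = -60.20 mV

-60 mV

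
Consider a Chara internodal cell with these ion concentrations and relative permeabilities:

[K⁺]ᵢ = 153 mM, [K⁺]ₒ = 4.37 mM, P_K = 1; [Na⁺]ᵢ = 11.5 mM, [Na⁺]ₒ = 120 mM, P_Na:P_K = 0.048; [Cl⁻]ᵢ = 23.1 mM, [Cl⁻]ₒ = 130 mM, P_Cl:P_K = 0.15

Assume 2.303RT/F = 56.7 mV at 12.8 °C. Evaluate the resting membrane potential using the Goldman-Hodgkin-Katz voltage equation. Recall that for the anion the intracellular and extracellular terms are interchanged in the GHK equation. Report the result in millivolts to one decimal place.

-62.6 mV

Vm = 56.7 · log₁₀[(Σ P·[cation]ₒ + Σ P·[anion]ᵢ) / (Σ P·[cation]ᵢ + Σ P·[anion]ₒ)]
Numerator = 1×4.37 + 0.048×120 + 0.15×23.1 = 13.59
Denominator = 1×153 + 0.048×11.5 + 0.15×130 = 173.1
Vm = 56.7 · log₁₀(0.07856) = 56.7 × (-1.1048) = -62.64 mV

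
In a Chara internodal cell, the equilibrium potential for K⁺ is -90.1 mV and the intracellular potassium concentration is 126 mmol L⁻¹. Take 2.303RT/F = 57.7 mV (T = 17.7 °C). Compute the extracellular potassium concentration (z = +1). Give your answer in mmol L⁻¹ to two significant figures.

3.5 mmol L⁻¹

Nernst: E = (57.7/1) · log₁₀([out]/[in]), so log₁₀([out]/[in]) = -90.1 × 1 / 57.7 = -1.5615.
[out]/[in] = 10^(-1.5615) = 0.02745.
[out] = 0.02745 × 126 = 3.458 mmol L⁻¹.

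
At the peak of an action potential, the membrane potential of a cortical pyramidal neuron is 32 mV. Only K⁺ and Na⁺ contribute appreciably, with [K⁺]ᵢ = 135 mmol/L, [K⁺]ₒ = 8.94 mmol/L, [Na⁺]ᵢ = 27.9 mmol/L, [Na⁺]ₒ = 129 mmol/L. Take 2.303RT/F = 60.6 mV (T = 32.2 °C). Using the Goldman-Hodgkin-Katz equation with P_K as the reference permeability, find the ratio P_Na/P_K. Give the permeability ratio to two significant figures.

Let α = P_Na/P_K. GHK: Vm = 60.6·log₁₀[(Kₒ + α·Naₒ)/(Kᵢ + α·Naᵢ)].
10^(Vm/60.6) = 10^(32.0/60.6) = 3.3733
So 3.3733·(Kᵢ + α·Naᵢ) = Kₒ + α·Naₒ → α = (3.3733·135.0 − 8.94) / (129.0 − 3.3733·27.9)
α = (455.4 − 8.94) / (129.0 − 94.11) = 446.5/34.89 = 12.8

13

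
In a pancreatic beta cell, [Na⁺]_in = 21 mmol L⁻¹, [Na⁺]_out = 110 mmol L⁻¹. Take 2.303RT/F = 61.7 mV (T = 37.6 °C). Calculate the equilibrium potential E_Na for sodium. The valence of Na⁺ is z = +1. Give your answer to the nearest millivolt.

44 mV

E = (61.7/z) · log₁₀([Na⁺]_out/[Na⁺]_in) with z = +1.
= (61.7/1) · log₁₀(110/21) = 61.70 · log₁₀(5.238)
= 61.70 · (0.7192) = 44.37 mV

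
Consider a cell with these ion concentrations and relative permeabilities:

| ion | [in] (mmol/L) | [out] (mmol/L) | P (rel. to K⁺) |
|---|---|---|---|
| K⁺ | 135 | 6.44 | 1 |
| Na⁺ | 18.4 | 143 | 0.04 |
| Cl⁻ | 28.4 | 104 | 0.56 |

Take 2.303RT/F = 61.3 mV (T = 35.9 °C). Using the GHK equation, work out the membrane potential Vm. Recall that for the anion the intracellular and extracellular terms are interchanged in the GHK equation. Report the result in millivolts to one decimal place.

-51.5 mV

Vm = 61.3 · log₁₀[(Σ P·[cation]ₒ + Σ P·[anion]ᵢ) / (Σ P·[cation]ᵢ + Σ P·[anion]ₒ)]
Numerator = 1×6.44 + 0.04×143 + 0.56×28.4 = 28.06
Denominator = 1×135 + 0.04×18.4 + 0.56×104 = 194
Vm = 61.3 · log₁₀(0.14468) = 61.3 × (-0.8396) = -51.47 mV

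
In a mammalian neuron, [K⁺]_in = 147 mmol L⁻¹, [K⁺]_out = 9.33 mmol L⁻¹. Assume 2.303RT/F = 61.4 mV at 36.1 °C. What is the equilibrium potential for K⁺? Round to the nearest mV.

-74 mV

E = (61.4/z) · log₁₀([K⁺]_out/[K⁺]_in) with z = +1.
= (61.4/1) · log₁₀(9.33/147) = 61.40 · log₁₀(0.06347)
= 61.40 · (-1.1974) = -73.52 mV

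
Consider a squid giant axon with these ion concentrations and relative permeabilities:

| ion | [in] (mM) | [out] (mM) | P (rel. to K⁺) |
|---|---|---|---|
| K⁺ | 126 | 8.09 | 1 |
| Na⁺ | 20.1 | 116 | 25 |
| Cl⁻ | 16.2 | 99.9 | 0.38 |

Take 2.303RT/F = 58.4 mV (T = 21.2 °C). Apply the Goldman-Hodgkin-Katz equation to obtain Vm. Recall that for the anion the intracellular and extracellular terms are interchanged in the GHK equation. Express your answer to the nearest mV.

Vm = 58.4 · log₁₀[(Σ P·[cation]ₒ + Σ P·[anion]ᵢ) / (Σ P·[cation]ᵢ + Σ P·[anion]ₒ)]
Numerator = 1×8.09 + 25×116 + 0.38×16.2 = 2914
Denominator = 1×126 + 25×20.1 + 0.38×99.9 = 666.5
Vm = 58.4 · log₁₀(4.3727) = 58.4 × (0.6408) = 37.42 mV

37 mV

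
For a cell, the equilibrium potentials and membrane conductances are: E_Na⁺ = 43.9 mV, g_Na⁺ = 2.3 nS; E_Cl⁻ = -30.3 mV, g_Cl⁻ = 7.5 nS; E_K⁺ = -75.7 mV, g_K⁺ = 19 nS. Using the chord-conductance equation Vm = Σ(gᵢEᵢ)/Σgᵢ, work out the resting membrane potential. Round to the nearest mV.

-54 mV

Σ gᵢEᵢ = 2.3·(43.9) + 7.5·(-30.3) + 19·(-75.7) = -1564.58
Σ gᵢ = 2.3 + 7.5 + 19 = 28.8
Vm = -1564.58 / 28.8 = -54.33 mV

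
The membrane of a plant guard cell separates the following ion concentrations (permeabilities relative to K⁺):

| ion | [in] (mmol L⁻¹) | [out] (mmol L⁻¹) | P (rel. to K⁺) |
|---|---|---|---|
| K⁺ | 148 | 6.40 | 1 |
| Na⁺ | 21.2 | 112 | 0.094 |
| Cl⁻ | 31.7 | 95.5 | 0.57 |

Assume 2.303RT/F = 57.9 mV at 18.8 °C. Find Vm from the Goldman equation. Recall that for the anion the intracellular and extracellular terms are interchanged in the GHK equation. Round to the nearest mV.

Vm = 57.9 · log₁₀[(Σ P·[cation]ₒ + Σ P·[anion]ᵢ) / (Σ P·[cation]ᵢ + Σ P·[anion]ₒ)]
Numerator = 1×6.40 + 0.094×112 + 0.57×31.7 = 35
Denominator = 1×148 + 0.094×21.2 + 0.57×95.5 = 204.4
Vm = 57.9 · log₁₀(0.17119) = 57.9 × (-0.7665) = -44.38 mV

-44 mV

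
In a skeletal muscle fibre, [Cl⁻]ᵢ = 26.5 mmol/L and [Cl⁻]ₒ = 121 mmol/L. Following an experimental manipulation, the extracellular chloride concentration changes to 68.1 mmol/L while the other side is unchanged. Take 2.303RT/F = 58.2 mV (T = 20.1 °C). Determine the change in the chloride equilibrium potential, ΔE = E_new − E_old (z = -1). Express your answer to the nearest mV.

15 mV

E_old = (58.2/-1)·log₁₀(121/26.5) = -38.39 mV
E_new = (58.2/-1)·log₁₀(68.1/26.5) = -23.86 mV
ΔE = -23.86 − (-38.39) = 14.53 mV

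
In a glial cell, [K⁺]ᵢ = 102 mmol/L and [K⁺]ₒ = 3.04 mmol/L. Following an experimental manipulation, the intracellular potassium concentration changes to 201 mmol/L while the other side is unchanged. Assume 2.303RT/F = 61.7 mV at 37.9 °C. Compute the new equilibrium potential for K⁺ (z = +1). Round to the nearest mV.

After the shift: [K⁺]_out = 3.04, [K⁺]_in = 201 mmol/L.
E_new = (61.7/1)·log₁₀(3.04/201) = 61.70 · (-1.8203) = -112.31 mV

-112 mV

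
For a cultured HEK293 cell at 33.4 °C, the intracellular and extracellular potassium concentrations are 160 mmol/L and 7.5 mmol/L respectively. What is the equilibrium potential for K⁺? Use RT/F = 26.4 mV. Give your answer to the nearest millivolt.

-81 mV

E = (26.4/z) · ln([K⁺]_out/[K⁺]_in) with z = +1.
= (26.4/1) · ln(7.5/160) = 26.40 · ln(0.04688)
= 26.40 · (-3.0603) = -80.79 mV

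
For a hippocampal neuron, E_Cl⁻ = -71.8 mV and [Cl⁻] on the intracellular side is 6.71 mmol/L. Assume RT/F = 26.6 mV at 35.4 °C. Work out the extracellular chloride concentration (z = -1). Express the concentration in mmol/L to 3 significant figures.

99.8 mmol/L

Nernst: E = (26.6/-1) · ln([out]/[in]), so ln([out]/[in]) = -71.8 × -1 / 26.6 = 2.6992.
[out]/[in] = e^(2.6992) = 14.87.
[out] = 14.87 × 6.71 = 99.77 mmol/L.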